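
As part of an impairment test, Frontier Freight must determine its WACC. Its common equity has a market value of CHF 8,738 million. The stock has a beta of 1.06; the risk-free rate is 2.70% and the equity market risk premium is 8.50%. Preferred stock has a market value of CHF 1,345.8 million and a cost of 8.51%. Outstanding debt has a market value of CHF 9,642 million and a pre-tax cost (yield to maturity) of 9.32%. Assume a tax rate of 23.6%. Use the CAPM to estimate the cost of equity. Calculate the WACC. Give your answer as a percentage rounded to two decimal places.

9.25%

Cost of equity via CAPM: Re = 2.7% + 1.06 × 8.5% = 11.7100%.
Total capital V = 8738 + 1345.8 + 9642 = 19725.8.
Equity: weight = 8738/19725.8 = 0.4430; cost = 11.71%.
Preferred: weight = 1345.8/19725.8 = 0.0682; cost = 8.51%.
Debt: weight = 9642/19725.8 = 0.4888; after-tax cost = 9.32% × (1 − 23.6%) = 7.1205%.
WACC = 0.4430 × 11.7100% + 0.0682 × 8.5100% + 0.4888 × 7.1205% = 9.2483%.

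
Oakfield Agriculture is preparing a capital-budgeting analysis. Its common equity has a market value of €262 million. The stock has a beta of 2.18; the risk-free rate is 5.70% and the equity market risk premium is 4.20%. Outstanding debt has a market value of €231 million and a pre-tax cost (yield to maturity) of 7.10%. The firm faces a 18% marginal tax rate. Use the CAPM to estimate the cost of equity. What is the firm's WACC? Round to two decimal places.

Cost of equity via CAPM: Re = 5.7% + 2.18 × 4.2% = 14.8560%.
Total capital V = 262 + 231 = 493.
Equity: weight = 262/493 = 0.5314; cost = 14.856%.
Debt: weight = 231/493 = 0.4686; after-tax cost = 7.1% × (1 − 18%) = 5.8220%.
WACC = 0.5314 × 14.8560% + 0.4686 × 5.8220% = 10.6230%.

10.62%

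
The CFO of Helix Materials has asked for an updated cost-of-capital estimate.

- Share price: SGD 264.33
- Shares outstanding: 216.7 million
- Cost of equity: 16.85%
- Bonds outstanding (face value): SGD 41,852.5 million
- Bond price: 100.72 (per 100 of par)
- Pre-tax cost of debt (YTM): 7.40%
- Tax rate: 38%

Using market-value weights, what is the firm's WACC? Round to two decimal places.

11.65%

Market value of equity E = 264.33 × 216.7m = 57280.311m. Market value of debt D = 41852.5m × 100.72/100 = 42153.838m.
Total capital V = 57280.311 + 42153.838 = 99434.149.
Equity: weight = 57280.311/99434.149 = 0.5761; cost = 16.85%.
Bonds outstanding: weight = 42153.838/99434.149 = 0.4239; after-tax cost = 7.4% × (1 − 38%) = 4.5880%.
WACC = 0.5761 × 16.8500% + 0.4239 × 4.5880% = 11.6517%.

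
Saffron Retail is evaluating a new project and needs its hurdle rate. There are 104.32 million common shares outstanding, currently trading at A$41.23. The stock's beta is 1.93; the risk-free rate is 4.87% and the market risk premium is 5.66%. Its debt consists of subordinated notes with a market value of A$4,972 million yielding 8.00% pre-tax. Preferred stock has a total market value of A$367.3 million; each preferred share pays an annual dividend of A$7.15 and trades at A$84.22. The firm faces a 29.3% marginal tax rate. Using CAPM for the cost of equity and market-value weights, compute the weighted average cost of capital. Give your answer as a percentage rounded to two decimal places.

Cost of equity via CAPM: Re = 4.87% + 1.93 × 5.66% = 15.7938%.
Cost of preferred: Rp = 7.15 / 84.22 = 8.4897%.
Market value of equity E = 41.23 × 104.32m = 4301.1136m.
Total capital V = 4301.1136 + 367.3 + 4972 = 9640.4136.
Equity: weight = 4301.1136/9640.4136 = 0.4462; cost = 15.7938%.
Preferred: weight = 367.3/9640.4136 = 0.0381; cost = 8.4897%.
Subordinated notes: weight = 4972/9640.4136 = 0.5157; after-tax cost = 8% × (1 − 29.3%) = 5.6560%.
WACC = 0.4462 × 15.7938% + 0.0381 × 8.4897% + 0.5157 × 5.6560% = 10.2870%.

10.29%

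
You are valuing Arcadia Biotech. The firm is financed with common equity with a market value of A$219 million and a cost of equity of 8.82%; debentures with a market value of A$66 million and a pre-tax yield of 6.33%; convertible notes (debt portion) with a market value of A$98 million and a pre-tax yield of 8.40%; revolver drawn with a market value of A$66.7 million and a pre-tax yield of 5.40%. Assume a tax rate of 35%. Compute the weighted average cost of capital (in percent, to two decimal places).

Total capital V = 219 + 66 + 98 + 66.7 = 449.7.
Equity: weight = 219/449.7 = 0.4870; cost = 8.82%.
Debentures: weight = 66/449.7 = 0.1468; after-tax cost = 6.33% × (1 − 35%) = 4.1145%.
Convertible notes (debt portion): weight = 98/449.7 = 0.2179; after-tax cost = 8.4% × (1 − 35%) = 5.4600%.
Revolver drawn: weight = 66.7/449.7 = 0.1483; after-tax cost = 5.4% × (1 − 35%) = 3.5100%.
WACC = 0.4870 × 8.8200% + 0.1468 × 4.1145% + 0.2179 × 5.4600% + 0.1483 × 3.5100% = 6.6096%.

6.61%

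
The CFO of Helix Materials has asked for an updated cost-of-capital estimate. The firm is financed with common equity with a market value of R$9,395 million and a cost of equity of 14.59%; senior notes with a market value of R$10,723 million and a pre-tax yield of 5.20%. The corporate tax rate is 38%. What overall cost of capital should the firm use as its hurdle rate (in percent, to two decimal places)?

8.53%

Total capital V = 9395 + 10723 = 20118.
Equity: weight = 9395/20118 = 0.4670; cost = 14.59%.
Senior notes: weight = 10723/20118 = 0.5330; after-tax cost = 5.2% × (1 − 38%) = 3.2240%.
WACC = 0.4670 × 14.5900% + 0.5330 × 3.2240% = 8.5319%.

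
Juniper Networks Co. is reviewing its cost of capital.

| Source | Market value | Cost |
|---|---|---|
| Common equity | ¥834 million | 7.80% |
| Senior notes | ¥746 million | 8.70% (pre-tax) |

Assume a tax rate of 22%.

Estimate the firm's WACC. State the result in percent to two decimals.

Total capital V = 834 + 746 = 1580.
Equity: weight = 834/1580 = 0.5278; cost = 7.8%.
Senior notes: weight = 746/1580 = 0.4722; after-tax cost = 8.7% × (1 − 22%) = 6.7860%.
WACC = 0.5278 × 7.8000% + 0.4722 × 6.7860% = 7.3212%.

7.32%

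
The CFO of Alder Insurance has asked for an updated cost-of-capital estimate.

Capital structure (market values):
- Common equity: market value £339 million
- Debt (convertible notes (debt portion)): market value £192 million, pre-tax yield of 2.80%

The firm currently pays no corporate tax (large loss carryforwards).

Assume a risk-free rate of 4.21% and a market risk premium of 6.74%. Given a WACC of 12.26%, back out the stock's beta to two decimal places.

1.99

Total capital V = 339 + 192 = 531.
Equity weight = 339/531 = 0.6384.
Convertible notes (debt portion) weight = 192/531 = 0.3616.
Debt contribution = 0.3616 × 2.8% × (1 − 0%) = 1.0124%.
Required equity contribution = 12.26% − 1.0124% = 11.2476%  ⇒  Re = 17.6179%.
CAPM: 17.6179% = 4.21% + β × 6.74%  ⇒  β = 1.9893.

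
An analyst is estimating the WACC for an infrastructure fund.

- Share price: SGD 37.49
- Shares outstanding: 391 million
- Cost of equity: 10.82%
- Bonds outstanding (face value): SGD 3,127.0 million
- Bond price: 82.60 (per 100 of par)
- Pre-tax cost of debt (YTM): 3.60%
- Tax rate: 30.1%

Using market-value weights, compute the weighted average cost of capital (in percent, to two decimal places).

Market value of equity E = 37.49 × 391m = 14658.59m. Market value of debt D = 3127m × 82.6/100 = 2582.902m.
Total capital V = 14658.59 + 2582.902 = 17241.492.
Equity: weight = 14658.59/17241.492 = 0.8502; cost = 10.82%.
Bonds outstanding: weight = 2582.902/17241.492 = 0.1498; after-tax cost = 3.6% × (1 − 30.1%) = 2.5164%.
WACC = 0.8502 × 10.8200% + 0.1498 × 2.5164% = 9.5761%.

9.58%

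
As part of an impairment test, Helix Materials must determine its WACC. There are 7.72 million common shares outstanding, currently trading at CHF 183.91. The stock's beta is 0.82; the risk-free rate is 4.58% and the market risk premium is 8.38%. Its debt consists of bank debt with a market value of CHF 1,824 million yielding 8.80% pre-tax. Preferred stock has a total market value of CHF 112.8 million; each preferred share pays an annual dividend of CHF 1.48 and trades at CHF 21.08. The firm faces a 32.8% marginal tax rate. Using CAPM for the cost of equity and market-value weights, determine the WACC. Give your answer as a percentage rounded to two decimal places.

Cost of equity via CAPM: Re = 4.58% + 0.82 × 8.38% = 11.4516%.
Cost of preferred: Rp = 1.48 / 21.08 = 7.0209%.
Market value of equity E = 183.91 × 7.72m = 1419.7852m.
Total capital V = 1419.7852 + 112.8 + 1824 = 3356.5852.
Equity: weight = 1419.7852/3356.5852 = 0.4230; cost = 11.4516%.
Preferred: weight = 112.8/3356.5852 = 0.0336; cost = 7.0209%.
Bank debt: weight = 1824/3356.5852 = 0.5434; after-tax cost = 8.8% × (1 − 32.8%) = 5.9136%.
WACC = 0.4230 × 11.4516% + 0.0336 × 7.0209% + 0.5434 × 5.9136% = 8.2933%.

8.29%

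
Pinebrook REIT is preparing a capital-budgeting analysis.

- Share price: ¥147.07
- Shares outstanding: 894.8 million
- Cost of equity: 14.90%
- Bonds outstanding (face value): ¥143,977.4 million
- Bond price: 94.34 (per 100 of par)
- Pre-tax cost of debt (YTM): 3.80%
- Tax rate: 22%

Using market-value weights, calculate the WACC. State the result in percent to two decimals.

Market value of equity E = 147.07 × 894.8m = 131598.236m. Market value of debt D = 143977.4m × 94.34/100 = 135828.27916m.
Total capital V = 131598.236 + 135828.27916 = 267426.51516.
Equity: weight = 131598.236/267426.51516 = 0.4921; cost = 14.9%.
Bonds outstanding: weight = 135828.27916/267426.51516 = 0.5079; after-tax cost = 3.8% × (1 − 22%) = 2.9640%.
WACC = 0.4921 × 14.9000% + 0.5079 × 2.9640% = 8.8376%.

8.84%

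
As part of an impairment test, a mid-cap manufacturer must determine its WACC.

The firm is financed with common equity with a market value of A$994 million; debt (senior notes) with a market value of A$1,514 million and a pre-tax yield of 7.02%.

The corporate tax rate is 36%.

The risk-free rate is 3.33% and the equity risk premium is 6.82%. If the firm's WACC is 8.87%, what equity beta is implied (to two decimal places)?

1.79

Total capital V = 994 + 1514 = 2508.
Equity weight = 994/2508 = 0.3963.
Senior notes weight = 1514/2508 = 0.6037.
Debt contribution = 0.6037 × 7.02% × (1 − 36%) = 2.7122%.
Required equity contribution = 8.87% − 2.7122% = 6.1578%  ⇒  Re = 15.5371%.
CAPM: 15.5371% = 3.33% + β × 6.82%  ⇒  β = 1.7899.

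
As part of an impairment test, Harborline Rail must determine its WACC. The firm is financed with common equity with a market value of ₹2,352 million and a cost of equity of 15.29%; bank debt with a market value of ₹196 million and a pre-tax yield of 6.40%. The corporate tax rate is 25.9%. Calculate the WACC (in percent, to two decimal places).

14.48%

Total capital V = 2352 + 196 = 2548.
Equity: weight = 2352/2548 = 0.9231; cost = 15.29%.
Bank debt: weight = 196/2548 = 0.0769; after-tax cost = 6.4% × (1 − 25.9%) = 4.7424%.
WACC = 0.9231 × 15.2900% + 0.0769 × 4.7424% = 14.4786%.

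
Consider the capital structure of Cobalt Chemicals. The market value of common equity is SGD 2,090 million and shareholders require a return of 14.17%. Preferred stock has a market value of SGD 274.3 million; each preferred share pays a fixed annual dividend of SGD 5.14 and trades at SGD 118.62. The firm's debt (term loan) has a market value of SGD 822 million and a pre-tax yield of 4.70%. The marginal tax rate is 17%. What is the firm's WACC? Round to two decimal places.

10.67%

Cost of preferred: Rp = 5.14 / 118.62 = 4.3332%.
Total capital V = 2090 + 274.3 + 822 = 3186.3.
Equity: weight = 2090/3186.3 = 0.6559; cost = 14.17%.
Preferred: weight = 274.3/3186.3 = 0.0861; cost = 4.3332%.
Term loan: weight = 822/3186.3 = 0.2580; after-tax cost = 4.7% × (1 − 17%) = 3.9010%.
WACC = 0.6559 × 14.1700% + 0.0861 × 4.3332% + 0.2580 × 3.9010% = 10.6740%.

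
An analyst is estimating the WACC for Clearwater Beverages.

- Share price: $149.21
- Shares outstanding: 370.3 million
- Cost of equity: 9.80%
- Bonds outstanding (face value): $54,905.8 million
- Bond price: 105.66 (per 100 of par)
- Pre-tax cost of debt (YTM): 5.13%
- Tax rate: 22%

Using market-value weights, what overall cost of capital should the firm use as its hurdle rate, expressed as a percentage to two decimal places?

6.83%

Market value of equity E = 149.21 × 370.3m = 55252.463m. Market value of debt D = 54905.8m × 105.66/100 = 58013.46828m.
Total capital V = 55252.463 + 58013.46828 = 113265.93128.
Equity: weight = 55252.463/113265.93128 = 0.4878; cost = 9.8%.
Bonds outstanding: weight = 58013.46828/113265.93128 = 0.5122; after-tax cost = 5.13% × (1 − 22%) = 4.0014%.
WACC = 0.4878 × 9.8000% + 0.5122 × 4.0014% = 6.8300%.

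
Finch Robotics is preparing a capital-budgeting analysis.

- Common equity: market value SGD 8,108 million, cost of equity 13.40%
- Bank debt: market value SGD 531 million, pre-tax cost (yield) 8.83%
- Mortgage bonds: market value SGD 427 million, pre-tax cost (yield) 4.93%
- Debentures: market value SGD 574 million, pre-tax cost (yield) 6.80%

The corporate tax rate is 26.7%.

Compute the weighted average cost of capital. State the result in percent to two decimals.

12.08%

Total capital V = 8108 + 531 + 427 + 574 = 9640.
Equity: weight = 8108/9640 = 0.8411; cost = 13.4%.
Bank debt: weight = 531/9640 = 0.0551; after-tax cost = 8.83% × (1 − 26.7%) = 6.4724%.
Mortgage bonds: weight = 427/9640 = 0.0443; after-tax cost = 4.93% × (1 − 26.7%) = 3.6137%.
Debentures: weight = 574/9640 = 0.0595; after-tax cost = 6.8% × (1 − 26.7%) = 4.9844%.
WACC = 0.8411 × 13.4000% + 0.0551 × 6.4724% + 0.0443 × 3.6137% + 0.0595 × 4.9844% = 12.0838%.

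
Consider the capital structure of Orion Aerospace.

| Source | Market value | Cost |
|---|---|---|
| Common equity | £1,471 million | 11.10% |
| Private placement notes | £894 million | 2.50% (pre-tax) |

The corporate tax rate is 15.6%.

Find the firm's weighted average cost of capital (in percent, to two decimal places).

7.70%

Total capital V = 1471 + 894 = 2365.
Equity: weight = 1471/2365 = 0.6220; cost = 11.1%.
Private placement notes: weight = 894/2365 = 0.3780; after-tax cost = 2.5% × (1 − 15.6%) = 2.1100%.
WACC = 0.6220 × 11.1000% + 0.3780 × 2.1100% = 7.7017%.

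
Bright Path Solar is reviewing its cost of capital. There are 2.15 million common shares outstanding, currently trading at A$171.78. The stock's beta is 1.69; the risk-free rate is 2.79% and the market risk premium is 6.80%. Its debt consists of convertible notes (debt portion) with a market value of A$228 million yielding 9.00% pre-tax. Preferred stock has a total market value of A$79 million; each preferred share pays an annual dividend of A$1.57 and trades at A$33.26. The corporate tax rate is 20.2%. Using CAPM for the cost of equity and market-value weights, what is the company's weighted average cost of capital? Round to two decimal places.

10.77%

Cost of equity via CAPM: Re = 2.79% + 1.69 × 6.8% = 14.2820%.
Cost of preferred: Rp = 1.57 / 33.26 = 4.7204%.
Market value of equity E = 171.78 × 2.15m = 369.327m.
Total capital V = 369.327 + 79 + 228 = 676.327.
Equity: weight = 369.327/676.327 = 0.5461; cost = 14.282%.
Preferred: weight = 79/676.327 = 0.1168; cost = 4.7204%.
Convertible notes (debt portion): weight = 228/676.327 = 0.3371; after-tax cost = 9% × (1 − 20.2%) = 7.1820%.
WACC = 0.5461 × 14.2820% + 0.1168 × 4.7204% + 0.3371 × 7.1820% = 10.7716%.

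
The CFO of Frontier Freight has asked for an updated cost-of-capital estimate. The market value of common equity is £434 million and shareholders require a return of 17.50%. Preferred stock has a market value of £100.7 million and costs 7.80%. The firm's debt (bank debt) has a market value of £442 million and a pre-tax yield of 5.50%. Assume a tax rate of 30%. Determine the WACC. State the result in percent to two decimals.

10.32%

Total capital V = 434 + 100.7 + 442 = 976.7.
Equity: weight = 434/976.7 = 0.4444; cost = 17.5%.
Preferred: weight = 100.7/976.7 = 0.1031; cost = 7.8%.
Bank debt: weight = 442/976.7 = 0.4525; after-tax cost = 5.5% × (1 − 30%) = 3.8500%.
WACC = 0.4444 × 17.5000% + 0.1031 × 7.8000% + 0.4525 × 3.8500% = 10.3227%.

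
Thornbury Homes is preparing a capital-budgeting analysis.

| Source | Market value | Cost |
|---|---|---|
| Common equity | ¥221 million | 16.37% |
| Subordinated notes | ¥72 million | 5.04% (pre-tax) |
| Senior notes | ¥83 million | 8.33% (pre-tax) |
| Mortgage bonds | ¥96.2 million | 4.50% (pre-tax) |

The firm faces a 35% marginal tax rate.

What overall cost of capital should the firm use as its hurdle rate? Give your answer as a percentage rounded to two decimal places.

Total capital V = 221 + 72 + 83 + 96.2 = 472.2.
Equity: weight = 221/472.2 = 0.4680; cost = 16.37%.
Subordinated notes: weight = 72/472.2 = 0.1525; after-tax cost = 5.04% × (1 − 35%) = 3.2760%.
Senior notes: weight = 83/472.2 = 0.1758; after-tax cost = 8.33% × (1 − 35%) = 5.4145%.
Mortgage bonds: weight = 96.2/472.2 = 0.2037; after-tax cost = 4.5% × (1 − 35%) = 2.9250%.
WACC = 0.4680 × 16.3700% + 0.1525 × 3.2760% + 0.1758 × 5.4145% + 0.2037 × 2.9250% = 9.7087%.

9.71%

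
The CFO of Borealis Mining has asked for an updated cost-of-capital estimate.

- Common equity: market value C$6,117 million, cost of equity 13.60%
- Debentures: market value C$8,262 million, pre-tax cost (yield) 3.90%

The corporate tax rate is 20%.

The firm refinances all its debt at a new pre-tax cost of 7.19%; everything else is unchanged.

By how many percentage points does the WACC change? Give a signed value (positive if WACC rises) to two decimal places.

Current WACC:
Total capital V = 6117 + 8262 = 14379.
Equity: weight = 6117/14379 = 0.4254; cost = 13.6%.
Debentures: weight = 8262/14379 = 0.5746; after-tax cost = 3.9% × (1 − 20%) = 3.1200%.
WACC = 0.4254 × 13.6000% + 0.5746 × 3.1200% = 7.5783%.
After the change:
Total capital V = 6117 + 8262 = 14379.
Equity: weight = 6117/14379 = 0.4254; cost = 13.6%.
Debentures: weight = 8262/14379 = 0.5746; after-tax cost = 7.19% × (1 − 20%) = 5.7520%.
WACC = 0.4254 × 13.6000% + 0.5746 × 5.7520% = 9.0906%.
Change in WACC = 9.0906% − 7.5783% = 1.5123 pp.

+1.51 pp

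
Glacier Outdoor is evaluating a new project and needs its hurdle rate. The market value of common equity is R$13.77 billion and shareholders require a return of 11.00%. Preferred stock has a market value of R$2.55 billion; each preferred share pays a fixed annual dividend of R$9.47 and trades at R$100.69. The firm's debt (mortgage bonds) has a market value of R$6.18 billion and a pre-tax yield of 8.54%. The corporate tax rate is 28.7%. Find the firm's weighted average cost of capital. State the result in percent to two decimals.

Cost of preferred: Rp = 9.47 / 100.69 = 9.4051%.
Total capital V = 13.77 + 2.55 + 6.18 = 22.5.
Equity: weight = 13.77/22.5 = 0.6120; cost = 11%.
Preferred: weight = 2.55/22.5 = 0.1133; cost = 9.4051%.
Mortgage bonds: weight = 6.18/22.5 = 0.2747; after-tax cost = 8.54% × (1 − 28.7%) = 6.0890%.
WACC = 0.6120 × 11.0000% + 0.1133 × 9.4051% + 0.2747 × 6.0890% = 9.4704%.

9.47%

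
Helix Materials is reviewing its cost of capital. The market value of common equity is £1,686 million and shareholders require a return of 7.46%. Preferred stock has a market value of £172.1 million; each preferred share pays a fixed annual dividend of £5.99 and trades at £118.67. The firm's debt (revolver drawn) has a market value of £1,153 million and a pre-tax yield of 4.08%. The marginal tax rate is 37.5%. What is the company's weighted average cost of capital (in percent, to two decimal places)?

Cost of preferred: Rp = 5.99 / 118.67 = 5.0476%.
Total capital V = 1686 + 172.1 + 1153 = 3011.1.
Equity: weight = 1686/3011.1 = 0.5599; cost = 7.46%.
Preferred: weight = 172.1/3011.1 = 0.0572; cost = 5.0476%.
Revolver drawn: weight = 1153/3011.1 = 0.3829; after-tax cost = 4.08% × (1 − 37.5%) = 2.5500%.
WACC = 0.5599 × 7.4600% + 0.0572 × 5.0476% + 0.3829 × 2.5500% = 5.4420%.

5.44%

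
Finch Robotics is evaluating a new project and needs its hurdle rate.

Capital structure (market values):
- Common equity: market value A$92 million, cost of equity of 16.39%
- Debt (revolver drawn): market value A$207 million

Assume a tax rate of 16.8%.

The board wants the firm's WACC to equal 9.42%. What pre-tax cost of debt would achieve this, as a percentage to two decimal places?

7.60%

Total capital V = 92 + 207 = 299.
Equity weight = 92/299 = 0.3077.
Revolver drawn weight = 207/299 = 0.6923.
Equity contribution = 0.3077 × 16.39% = 5.0431%.
Remaining for debt = 9.42% − 5.0431% = 4.3769%.
Rd × (1 − 16.8%) × 0.6923 = 4.3769%  ⇒  Rd = 7.5988%.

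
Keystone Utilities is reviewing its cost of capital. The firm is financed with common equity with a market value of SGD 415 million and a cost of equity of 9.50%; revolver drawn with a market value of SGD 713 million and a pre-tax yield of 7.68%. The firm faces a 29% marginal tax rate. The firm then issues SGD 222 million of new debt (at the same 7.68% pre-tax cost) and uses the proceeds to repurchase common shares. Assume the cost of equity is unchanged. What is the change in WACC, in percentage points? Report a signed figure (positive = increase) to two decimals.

-0.80 pp

Current WACC:
Total capital V = 415 + 713 = 1128.
Equity: weight = 415/1128 = 0.3679; cost = 9.5%.
Revolver drawn: weight = 713/1128 = 0.6321; after-tax cost = 7.68% × (1 − 29%) = 5.4528%.
WACC = 0.3679 × 9.5000% + 0.6321 × 5.4528% = 6.9418%.
After the change:
Total capital V = 193 + 935 = 1128.
Equity: weight = 193/1128 = 0.1711; cost = 9.5%.
Revolver drawn: weight = 935/1128 = 0.8289; after-tax cost = 7.68% × (1 − 29%) = 5.4528%.
WACC = 0.1711 × 9.5000% + 0.8289 × 5.4528% = 6.1453%.
Change in WACC = 6.1453% − 6.9418% = -0.7965 pp.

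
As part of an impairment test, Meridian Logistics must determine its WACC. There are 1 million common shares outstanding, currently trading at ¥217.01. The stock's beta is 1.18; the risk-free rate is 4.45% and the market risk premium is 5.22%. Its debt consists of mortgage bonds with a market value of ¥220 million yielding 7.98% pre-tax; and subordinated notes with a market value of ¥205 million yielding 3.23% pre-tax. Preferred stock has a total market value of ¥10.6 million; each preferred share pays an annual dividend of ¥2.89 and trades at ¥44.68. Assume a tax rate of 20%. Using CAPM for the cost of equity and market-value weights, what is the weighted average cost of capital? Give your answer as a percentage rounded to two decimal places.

6.60%

Cost of equity via CAPM: Re = 4.45% + 1.18 × 5.22% = 10.6096%.
Cost of preferred: Rp = 2.89 / 44.68 = 6.4682%.
Market value of equity E = 217.01 × 1m = 217.01m.
Total capital V = 217.01 + 10.6 + 220 + 205 = 652.61.
Equity: weight = 217.01/652.61 = 0.3325; cost = 10.6096%.
Preferred: weight = 10.6/652.61 = 0.0162; cost = 6.4682%.
Mortgage bonds: weight = 220/652.61 = 0.3371; after-tax cost = 7.98% × (1 − 20%) = 6.3840%.
Subordinated notes: weight = 205/652.61 = 0.3141; after-tax cost = 3.23% × (1 − 20%) = 2.5840%.
WACC = 0.3325 × 10.6096% + 0.0162 × 6.4682% + 0.3371 × 6.3840% + 0.3141 × 2.5840% = 6.5968%.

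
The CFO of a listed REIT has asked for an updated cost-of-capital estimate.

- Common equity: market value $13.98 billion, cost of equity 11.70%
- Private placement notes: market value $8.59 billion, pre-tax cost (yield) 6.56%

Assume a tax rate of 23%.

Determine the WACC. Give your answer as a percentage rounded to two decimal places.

9.17%

Total capital V = 13.98 + 8.59 = 22.57.
Equity: weight = 13.98/22.57 = 0.6194; cost = 11.7%.
Private placement notes: weight = 8.59/22.57 = 0.3806; after-tax cost = 6.56% × (1 − 23%) = 5.0512%.
WACC = 0.6194 × 11.7000% + 0.3806 × 5.0512% = 9.1695%.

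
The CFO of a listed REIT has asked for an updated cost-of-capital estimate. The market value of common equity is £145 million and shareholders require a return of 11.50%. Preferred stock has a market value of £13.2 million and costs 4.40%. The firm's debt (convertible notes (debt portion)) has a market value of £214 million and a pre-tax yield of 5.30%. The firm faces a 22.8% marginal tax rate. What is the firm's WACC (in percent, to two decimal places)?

Total capital V = 145 + 13.2 + 214 = 372.2.
Equity: weight = 145/372.2 = 0.3896; cost = 11.5%.
Preferred: weight = 13.2/372.2 = 0.0355; cost = 4.4%.
Convertible notes (debt portion): weight = 214/372.2 = 0.5750; after-tax cost = 5.3% × (1 − 22.8%) = 4.0916%.
WACC = 0.3896 × 11.5000% + 0.0355 × 4.4000% + 0.5750 × 4.0916% = 6.9887%.

6.99%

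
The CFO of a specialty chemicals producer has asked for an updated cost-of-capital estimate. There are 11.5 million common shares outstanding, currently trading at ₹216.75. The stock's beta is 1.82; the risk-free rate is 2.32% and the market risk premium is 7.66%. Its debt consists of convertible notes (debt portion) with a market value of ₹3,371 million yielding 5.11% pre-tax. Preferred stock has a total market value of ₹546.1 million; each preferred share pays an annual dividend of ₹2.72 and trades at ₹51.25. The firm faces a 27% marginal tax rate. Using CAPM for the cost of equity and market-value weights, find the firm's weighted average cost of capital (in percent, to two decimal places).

8.74%

Cost of equity via CAPM: Re = 2.32% + 1.82 × 7.66% = 16.2612%.
Cost of preferred: Rp = 2.72 / 51.25 = 5.3073%.
Market value of equity E = 216.75 × 11.5m = 2492.625m.
Total capital V = 2492.625 + 546.1 + 3371 = 6409.725.
Equity: weight = 2492.625/6409.725 = 0.3889; cost = 16.2612%.
Preferred: weight = 546.1/6409.725 = 0.0852; cost = 5.3073%.
Convertible notes (debt portion): weight = 3371/6409.725 = 0.5259; after-tax cost = 5.11% × (1 − 27%) = 3.7303%.
WACC = 0.3889 × 16.2612% + 0.0852 × 5.3073% + 0.5259 × 3.7303% = 8.7377%.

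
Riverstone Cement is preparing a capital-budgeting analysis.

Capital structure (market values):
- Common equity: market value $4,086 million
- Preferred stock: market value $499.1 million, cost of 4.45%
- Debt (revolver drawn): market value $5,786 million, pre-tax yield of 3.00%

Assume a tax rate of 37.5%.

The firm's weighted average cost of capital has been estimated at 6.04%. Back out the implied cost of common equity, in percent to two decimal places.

Total capital V = 4086 + 499.1 + 5786 = 10371.1.
Equity weight = 4086/10371.1 = 0.3940.
Preferred weight = 499.1/10371.1 = 0.0481.
Revolver drawn weight = 5786/10371.1 = 0.5579.
Debt contribution = 0.5579 × 3% × (1 − 37.5%) = 1.0461%.
Preferred contribution = 0.0481 × 4.45% = 0.2142%.
Required equity contribution = 6.04% − 1.2602% = 4.7798%.
Re = 4.7798% / 0.3940 = 12.1321%.

12.13%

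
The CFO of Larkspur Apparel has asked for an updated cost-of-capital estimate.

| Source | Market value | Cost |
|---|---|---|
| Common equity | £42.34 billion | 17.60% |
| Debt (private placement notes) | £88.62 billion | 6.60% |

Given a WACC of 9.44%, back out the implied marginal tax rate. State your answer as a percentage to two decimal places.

Total capital V = 42.34 + 88.62 = 130.96.
Equity weight = 42.34/130.96 = 0.3233.
Private placement notes weight = 88.62/130.96 = 0.6767.
Equity contribution = 0.3233 × 17.6% = 5.6902%.
Debt contribution must be 9.44% − 5.6902% = 3.7498%.
0.6767 × 6.6% × (1 − T) = 3.7498%  ⇒  (1 − T) = 0.8396.
T = 16.0395%.

16.04%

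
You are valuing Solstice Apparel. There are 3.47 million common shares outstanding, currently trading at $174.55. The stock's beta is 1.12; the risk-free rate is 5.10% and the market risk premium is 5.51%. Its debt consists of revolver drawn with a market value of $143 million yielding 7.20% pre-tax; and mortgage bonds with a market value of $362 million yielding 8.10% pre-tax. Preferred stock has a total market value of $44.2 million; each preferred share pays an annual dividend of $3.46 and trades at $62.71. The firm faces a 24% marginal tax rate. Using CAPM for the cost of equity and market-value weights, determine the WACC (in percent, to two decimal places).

Cost of equity via CAPM: Re = 5.1% + 1.12 × 5.51% = 11.2712%.
Cost of preferred: Rp = 3.46 / 62.71 = 5.5175%.
Market value of equity E = 174.55 × 3.47m = 605.6885m.
Total capital V = 605.6885 + 44.2 + 143 + 362 = 1154.8885.
Equity: weight = 605.6885/1154.8885 = 0.5245; cost = 11.2712%.
Preferred: weight = 44.2/1154.8885 = 0.0383; cost = 5.5175%.
Revolver drawn: weight = 143/1154.8885 = 0.1238; after-tax cost = 7.2% × (1 − 24%) = 5.4720%.
Mortgage bonds: weight = 362/1154.8885 = 0.3135; after-tax cost = 8.1% × (1 − 24%) = 6.1560%.
WACC = 0.5245 × 11.2712% + 0.0383 × 5.5175% + 0.1238 × 5.4720% + 0.3135 × 6.1560% = 8.7296%.

8.73%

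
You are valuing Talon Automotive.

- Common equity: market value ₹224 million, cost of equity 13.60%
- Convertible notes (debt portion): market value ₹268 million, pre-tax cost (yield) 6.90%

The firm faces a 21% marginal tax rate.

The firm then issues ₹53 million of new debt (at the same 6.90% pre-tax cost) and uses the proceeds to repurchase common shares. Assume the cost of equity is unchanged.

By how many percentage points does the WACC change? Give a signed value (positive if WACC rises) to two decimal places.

Current WACC:
Total capital V = 224 + 268 = 492.
Equity: weight = 224/492 = 0.4553; cost = 13.6%.
Convertible notes (debt portion): weight = 268/492 = 0.5447; after-tax cost = 6.9% × (1 − 21%) = 5.4510%.
WACC = 0.4553 × 13.6000% + 0.5447 × 5.4510% = 9.1611%.
After the change:
Total capital V = 171 + 321 = 492.
Equity: weight = 171/492 = 0.3476; cost = 13.6%.
Convertible notes (debt portion): weight = 321/492 = 0.6524; after-tax cost = 6.9% × (1 − 21%) = 5.4510%.
WACC = 0.3476 × 13.6000% + 0.6524 × 5.4510% = 8.2833%.
Change in WACC = 8.2833% − 9.1611% = -0.8778 pp.

-0.88 pp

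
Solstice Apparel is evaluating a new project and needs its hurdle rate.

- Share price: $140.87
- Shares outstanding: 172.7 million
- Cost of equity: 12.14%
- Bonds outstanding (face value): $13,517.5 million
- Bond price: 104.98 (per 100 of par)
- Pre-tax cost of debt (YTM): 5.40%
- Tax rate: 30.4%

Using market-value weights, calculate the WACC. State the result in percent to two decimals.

9.05%

Market value of equity E = 140.87 × 172.7m = 24328.249m. Market value of debt D = 13517.5m × 104.98/100 = 14190.6715m.
Total capital V = 24328.249 + 14190.6715 = 38518.9205.
Equity: weight = 24328.249/38518.9205 = 0.6316; cost = 12.14%.
Bonds outstanding: weight = 14190.6715/38518.9205 = 0.3684; after-tax cost = 5.4% × (1 − 30.4%) = 3.7584%.
WACC = 0.6316 × 12.1400% + 0.3684 × 3.7584% = 9.0522%.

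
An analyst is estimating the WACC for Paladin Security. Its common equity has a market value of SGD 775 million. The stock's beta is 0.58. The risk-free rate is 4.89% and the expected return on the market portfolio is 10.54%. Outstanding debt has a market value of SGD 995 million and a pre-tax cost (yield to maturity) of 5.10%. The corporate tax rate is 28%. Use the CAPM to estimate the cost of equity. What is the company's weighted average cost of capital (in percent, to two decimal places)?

Market risk premium = 10.54% − 4.89% = 5.65%.
Cost of equity via CAPM: Re = 4.89% + 0.58 × 5.65% = 8.1670%.
Total capital V = 775 + 995 = 1770.
Equity: weight = 775/1770 = 0.4379; cost = 8.167%.
Debt: weight = 995/1770 = 0.5621; after-tax cost = 5.1% × (1 − 28%) = 3.6720%.
WACC = 0.4379 × 8.1670% + 0.5621 × 3.6720% = 5.6401%.

5.64%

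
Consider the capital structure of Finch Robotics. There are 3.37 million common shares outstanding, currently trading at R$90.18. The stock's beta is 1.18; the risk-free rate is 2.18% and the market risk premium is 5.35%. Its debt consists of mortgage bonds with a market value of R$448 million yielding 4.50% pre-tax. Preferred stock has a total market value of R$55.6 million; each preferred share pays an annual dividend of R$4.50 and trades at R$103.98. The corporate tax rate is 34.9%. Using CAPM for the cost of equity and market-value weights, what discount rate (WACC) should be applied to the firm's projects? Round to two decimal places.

5.12%

Cost of equity via CAPM: Re = 2.18% + 1.18 × 5.35% = 8.4930%.
Cost of preferred: Rp = 4.5 / 103.98 = 4.3278%.
Market value of equity E = 90.18 × 3.37m = 303.9066m.
Total capital V = 303.9066 + 55.6 + 448 = 807.5066.
Equity: weight = 303.9066/807.5066 = 0.3764; cost = 8.493%.
Preferred: weight = 55.6/807.5066 = 0.0689; cost = 4.3278%.
Mortgage bonds: weight = 448/807.5066 = 0.5548; after-tax cost = 4.5% × (1 − 34.9%) = 2.9295%.
WACC = 0.3764 × 8.4930% + 0.0689 × 4.3278% + 0.5548 × 2.9295% = 5.1196%.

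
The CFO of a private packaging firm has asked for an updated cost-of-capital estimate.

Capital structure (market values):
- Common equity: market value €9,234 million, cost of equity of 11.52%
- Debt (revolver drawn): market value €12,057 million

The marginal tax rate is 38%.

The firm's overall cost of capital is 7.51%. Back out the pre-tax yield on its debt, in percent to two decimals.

7.16%

Total capital V = 9234 + 12057 = 21291.
Equity weight = 9234/21291 = 0.4337.
Revolver drawn weight = 12057/21291 = 0.5663.
Equity contribution = 0.4337 × 11.52% = 4.9963%.
Remaining for debt = 7.51% − 4.9963% = 2.5137%.
Rd × (1 − 38%) × 0.5663 = 2.5137%  ⇒  Rd = 7.1595%.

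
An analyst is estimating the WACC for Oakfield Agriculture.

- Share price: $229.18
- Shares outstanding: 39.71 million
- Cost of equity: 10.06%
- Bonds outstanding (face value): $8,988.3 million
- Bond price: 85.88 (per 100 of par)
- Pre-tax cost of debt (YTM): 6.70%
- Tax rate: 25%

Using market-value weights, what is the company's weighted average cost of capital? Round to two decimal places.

Market value of equity E = 229.18 × 39.71m = 9100.7378m. Market value of debt D = 8988.3m × 85.88/100 = 7719.15204m.
Total capital V = 9100.7378 + 7719.15204 = 16819.88984.
Equity: weight = 9100.7378/16819.88984 = 0.5411; cost = 10.06%.
Bonds outstanding: weight = 7719.15204/16819.88984 = 0.4589; after-tax cost = 6.7% × (1 − 25%) = 5.0250%.
WACC = 0.5411 × 10.0600% + 0.4589 × 5.0250% = 7.7493%.

7.75%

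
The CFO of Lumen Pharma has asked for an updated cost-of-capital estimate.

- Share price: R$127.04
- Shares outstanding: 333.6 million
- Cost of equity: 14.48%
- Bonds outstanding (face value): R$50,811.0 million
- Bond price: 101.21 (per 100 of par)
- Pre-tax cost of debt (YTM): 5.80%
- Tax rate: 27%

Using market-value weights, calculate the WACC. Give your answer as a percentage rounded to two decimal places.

8.86%

Market value of equity E = 127.04 × 333.6m = 42380.544m. Market value of debt D = 50811m × 101.21/100 = 51425.8131m.
Total capital V = 42380.544 + 51425.8131 = 93806.3571.
Equity: weight = 42380.544/93806.3571 = 0.4518; cost = 14.48%.
Bonds outstanding: weight = 51425.8131/93806.3571 = 0.5482; after-tax cost = 5.8% × (1 − 27%) = 4.2340%.
WACC = 0.4518 × 14.4800% + 0.5482 × 4.2340% = 8.8630%.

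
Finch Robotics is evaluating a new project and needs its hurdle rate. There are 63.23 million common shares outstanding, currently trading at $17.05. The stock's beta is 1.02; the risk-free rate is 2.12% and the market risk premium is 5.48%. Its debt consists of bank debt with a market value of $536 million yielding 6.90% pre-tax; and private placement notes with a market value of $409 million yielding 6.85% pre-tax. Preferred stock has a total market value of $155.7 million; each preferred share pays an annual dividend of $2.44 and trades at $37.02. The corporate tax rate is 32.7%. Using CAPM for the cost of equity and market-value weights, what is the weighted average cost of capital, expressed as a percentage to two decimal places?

Cost of equity via CAPM: Re = 2.12% + 1.02 × 5.48% = 7.7096%.
Cost of preferred: Rp = 2.44 / 37.02 = 6.5910%.
Market value of equity E = 17.05 × 63.23m = 1078.0715m.
Total capital V = 1078.0715 + 155.7 + 536 + 409 = 2178.7715.
Equity: weight = 1078.0715/2178.7715 = 0.4948; cost = 7.7096%.
Preferred: weight = 155.7/2178.7715 = 0.0715; cost = 6.591%.
Bank debt: weight = 536/2178.7715 = 0.2460; after-tax cost = 6.9% × (1 − 32.7%) = 4.6437%.
Private placement notes: weight = 409/2178.7715 = 0.1877; after-tax cost = 6.85% × (1 − 32.7%) = 4.6101%.
WACC = 0.4948 × 7.7096% + 0.0715 × 6.5910% + 0.2460 × 4.6437% + 0.1877 × 4.6101% = 6.2936%.

6.29%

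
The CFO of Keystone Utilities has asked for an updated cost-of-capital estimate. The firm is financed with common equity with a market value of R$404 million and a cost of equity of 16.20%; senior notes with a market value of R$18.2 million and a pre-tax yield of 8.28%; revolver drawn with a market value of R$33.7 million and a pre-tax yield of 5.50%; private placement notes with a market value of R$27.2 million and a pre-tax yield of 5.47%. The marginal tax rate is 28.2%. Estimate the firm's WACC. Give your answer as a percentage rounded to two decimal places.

14.27%

Total capital V = 404 + 18.2 + 33.7 + 27.2 = 483.1.
Equity: weight = 404/483.1 = 0.8363; cost = 16.2%.
Senior notes: weight = 18.2/483.1 = 0.0377; after-tax cost = 8.28% × (1 − 28.2%) = 5.9450%.
Revolver drawn: weight = 33.7/483.1 = 0.0698; after-tax cost = 5.5% × (1 − 28.2%) = 3.9490%.
Private placement notes: weight = 27.2/483.1 = 0.0563; after-tax cost = 5.47% × (1 − 28.2%) = 3.9275%.
WACC = 0.8363 × 16.2000% + 0.0377 × 5.9450% + 0.0698 × 3.9490% + 0.0563 × 3.9275% = 14.2681%.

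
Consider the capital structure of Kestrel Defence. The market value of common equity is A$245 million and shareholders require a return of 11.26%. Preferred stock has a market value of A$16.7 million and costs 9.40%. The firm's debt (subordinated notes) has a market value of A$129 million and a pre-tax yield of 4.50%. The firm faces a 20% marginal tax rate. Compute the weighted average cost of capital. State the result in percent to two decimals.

Total capital V = 245 + 16.7 + 129 = 390.7.
Equity: weight = 245/390.7 = 0.6271; cost = 11.26%.
Preferred: weight = 16.7/390.7 = 0.0427; cost = 9.4%.
Subordinated notes: weight = 129/390.7 = 0.3302; after-tax cost = 4.5% × (1 − 20%) = 3.6000%.
WACC = 0.6271 × 11.2600% + 0.0427 × 9.4000% + 0.3302 × 3.6000% = 8.6513%.

8.65%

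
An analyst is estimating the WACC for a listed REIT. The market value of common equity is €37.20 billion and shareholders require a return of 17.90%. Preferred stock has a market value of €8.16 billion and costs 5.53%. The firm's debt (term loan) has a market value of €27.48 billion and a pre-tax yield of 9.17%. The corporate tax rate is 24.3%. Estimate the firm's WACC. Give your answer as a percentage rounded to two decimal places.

12.38%

Total capital V = 37.2 + 8.16 + 27.48 = 72.84.
Equity: weight = 37.2/72.84 = 0.5107; cost = 17.9%.
Preferred: weight = 8.16/72.84 = 0.1120; cost = 5.53%.
Term loan: weight = 27.48/72.84 = 0.3773; after-tax cost = 9.17% × (1 − 24.3%) = 6.9417%.
WACC = 0.5107 × 17.9000% + 0.1120 × 5.5300% + 0.3773 × 6.9417% = 12.3800%.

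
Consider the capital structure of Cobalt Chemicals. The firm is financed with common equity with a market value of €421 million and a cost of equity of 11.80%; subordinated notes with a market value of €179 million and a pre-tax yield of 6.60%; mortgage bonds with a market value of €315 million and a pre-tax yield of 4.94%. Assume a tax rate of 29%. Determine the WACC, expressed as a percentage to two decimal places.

7.55%

Total capital V = 421 + 179 + 315 = 915.
Equity: weight = 421/915 = 0.4601; cost = 11.8%.
Subordinated notes: weight = 179/915 = 0.1956; after-tax cost = 6.6% × (1 − 29%) = 4.6860%.
Mortgage bonds: weight = 315/915 = 0.3443; after-tax cost = 4.94% × (1 − 29%) = 3.5074%.
WACC = 0.4601 × 11.8000% + 0.1956 × 4.6860% + 0.3443 × 3.5074% = 7.5535%.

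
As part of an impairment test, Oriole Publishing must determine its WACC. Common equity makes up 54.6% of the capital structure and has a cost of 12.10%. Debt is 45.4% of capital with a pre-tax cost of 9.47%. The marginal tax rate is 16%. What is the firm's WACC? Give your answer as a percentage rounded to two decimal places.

After-tax cost of debt = 9.47% × (1 − 16%) = 7.9548%.
WACC = 0.546 × 12.1000% + 0.454 × 7.9548% = 10.2181%.

10.22%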